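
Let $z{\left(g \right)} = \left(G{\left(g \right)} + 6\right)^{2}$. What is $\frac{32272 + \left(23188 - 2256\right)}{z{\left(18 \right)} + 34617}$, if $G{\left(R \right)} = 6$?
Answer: $\frac{53204}{34761} \approx 1.5306$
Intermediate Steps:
$z{\left(g \right)} = 144$ ($z{\left(g \right)} = \left(6 + 6\right)^{2} = 12^{2} = 144$)
$\frac{32272 + \left(23188 - 2256\right)}{z{\left(18 \right)} + 34617} = \frac{32272 + \left(23188 - 2256\right)}{144 + 34617} = \frac{32272 + 20932}{34761} = 53204 \cdot \frac{1}{34761} = \frac{53204}{34761}$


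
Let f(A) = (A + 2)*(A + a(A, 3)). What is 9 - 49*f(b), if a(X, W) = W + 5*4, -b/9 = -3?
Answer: -71041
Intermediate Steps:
b = 27 (b = -9*(-3) = 27)
a(X, W) = 20 + W (a(X, W) = W + 20 = 20 + W)
f(A) = (2 + A)*(23 + A) (f(A) = (A + 2)*(A + (20 + 3)) = (2 + A)*(A + 23) = (2 + A)*(23 + A))
9 - 49*f(b) = 9 - 49*(46 + 27² + 25*27) = 9 - 49*(46 + 729 + 675) = 9 - 49*1450 = 9 - 71050 = -71041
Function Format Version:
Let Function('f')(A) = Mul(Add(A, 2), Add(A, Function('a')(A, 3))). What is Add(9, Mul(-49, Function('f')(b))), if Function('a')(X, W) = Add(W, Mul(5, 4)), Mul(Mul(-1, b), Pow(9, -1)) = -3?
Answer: -71041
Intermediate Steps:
b = 27 (b = Mul(-9, -3) = 27)
Function('a')(X, W) = Add(20, W) (Function('a')(X, W) = Add(W, 20) = Add(20, W))
Function('f')(A) = Mul(Add(2, A), Add(23, A)) (Function('f')(A) = Mul(Add(A, 2), Add(A, Add(20, 3))) = Mul(Add(2, A), Add(A, 23)) = Mul(Add(2, A), Add(23, A)))
Add(9, Mul(-49, Function('f')(b))) = Add(9, Mul(-49, Add(46, Pow(27, 2), Mul(25, 27)))) = Add(9, Mul(-49, Add(46, 729, 675))) = Add(9, Mul(-49, 1450)) = Add(9, -71050) = -71041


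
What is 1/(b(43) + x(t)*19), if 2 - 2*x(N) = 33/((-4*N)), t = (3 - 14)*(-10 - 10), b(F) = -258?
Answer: -160/38183 ≈ -0.0041903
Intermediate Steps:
t = 220 (t = -11*(-20) = 220)
x(N) = 1 + 33/(8*N) (x(N) = 1 - 33/(2*((-4*N))) = 1 - 33*(-1/(4*N))/2 = 1 - (-33)/(8*N) = 1 + 33/(8*N))
1/(b(43) + x(t)*19) = 1/(-258 + ((33/8 + 220)/220)*19) = 1/(-258 + ((1/220)*(1793/8))*19) = 1/(-258 + (163/160)*19) = 1/(-258 + 3097/160) = 1/(-38183/160) = -160/38183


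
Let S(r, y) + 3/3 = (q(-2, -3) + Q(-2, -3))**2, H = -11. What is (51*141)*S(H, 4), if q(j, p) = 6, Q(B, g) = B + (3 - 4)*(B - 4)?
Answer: 711909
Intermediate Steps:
Q(B, g) = 4 (Q(B, g) = B - (-4 + B) = B + (4 - B) = 4)
S(r, y) = 99 (S(r, y) = -1 + (6 + 4)**2 = -1 + 10**2 = -1 + 100 = 99)
(51*141)*S(H, 4) = (51*141)*99 = 7191*99 = 711909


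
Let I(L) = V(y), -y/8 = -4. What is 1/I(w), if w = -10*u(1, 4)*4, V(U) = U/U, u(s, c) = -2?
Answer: 1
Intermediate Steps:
y = 32 (y = -8*(-4) = 32)
V(U) = 1
w = 80 (w = -10*(-2)*4 = 20*4 = 80)
I(L) = 1
1/I(w) = 1/1 = 1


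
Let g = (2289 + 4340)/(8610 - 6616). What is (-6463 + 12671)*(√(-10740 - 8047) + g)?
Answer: 20576416/997 + 6208*I*√18787 ≈ 20638.0 + 8.509e+5*I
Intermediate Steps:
g = 6629/1994 ≈ 3.3245
(-6463 + 12671)*(√(-10740 - 8047) + g) = (-6463 + 12671)*(√(-10740 - 8047) + 6629/1994) = 6208*(√(-18787) + 6629/1994) = 6208*(I*√18787 + 6629/1994) = 6208*(6629/1994 + I*√18787) = 20576416/997 + 6208*I*√18787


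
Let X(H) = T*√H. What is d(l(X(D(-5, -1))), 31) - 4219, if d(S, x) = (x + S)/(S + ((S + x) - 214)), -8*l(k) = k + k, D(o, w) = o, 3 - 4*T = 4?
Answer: -18085899977/4286602 - 980*I*√5/2143301 ≈ -4219.2 - 0.0010224*I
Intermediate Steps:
T = -¼ (T = ¾ - ¼*4 = ¾ - 1 = -¼ ≈ -0.25000)
X(H) = -√H/4
l(k) = -k/4 (l(k) = -(k + k)/8 = -k/4)
d(S, x) = (S + x)/(-214 + x + 2*S) (d(S, x) = (S + x)/(S + (-214 + S + x)) = (S + x)/(-214 + x + 2*S))
d(l(X(D(-5, -1))), 31) - 4219 = (-(-1)*√(-5)/16 + 31)/(-214 + 31 + 2*(-(-1)*√(-5)/16)) - 4219 = (-(-1)*I*√5/16 + 31)/(-214 + 31 + 2*(-(-1)*I*√5/16)) - 4219 = (I*√5/16 + 31)/(-214 + 31 + 2*(I*√5/16)) - 4219 = (31 + I*√5/16)/(-214 + 31 + I*√5/8) - 4219 = (31 + I*√5/16)/(-183 + I*√5/8) - 4219 = -4219 + (31 + I*√5/16)/(-183 + I*√5/8)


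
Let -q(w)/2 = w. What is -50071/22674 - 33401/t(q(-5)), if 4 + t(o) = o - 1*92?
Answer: 188257042/487491 ≈ 386.18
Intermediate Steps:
q(w) = -2*w
t(o) = -96 + o (t(o) = -4 + (o - 1*92) = -4 + (o - 92) = -4 + (-92 + o) = -96 + o)
-50071/22674 - 33401/t(q(-5)) = -50071/22674 - 33401/(-96 - 2*(-5)) = -50071*1/22674 - 33401/(-96 + 10) = -50071/22674 - 33401/(-86) = -50071/22674 - 33401*(-1/86) = -50071/22674 + 33401/86 = 188257042/487491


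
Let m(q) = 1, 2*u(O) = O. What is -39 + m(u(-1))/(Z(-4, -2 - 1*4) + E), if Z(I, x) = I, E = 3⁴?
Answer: -3002/77 ≈ -38.987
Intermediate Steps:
u(O) = O/2
E = 81
-39 + m(u(-1))/(Z(-4, -2 - 1*4) + E) = -39 + 1/(-4 + 81) = -39 + 1/77 = -3002/77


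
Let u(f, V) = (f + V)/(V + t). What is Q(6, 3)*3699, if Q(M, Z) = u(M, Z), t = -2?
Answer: 33291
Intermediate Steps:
u(f, V) = (V + f)/(-2 + V) (u(f, V) = (f + V)/(V - 2) = (V + f)/(-2 + V))
Q(M, Z) = (M + Z)/(-2 + Z) (Q(M, Z) = (Z + M)/(-2 + Z) = (M + Z)/(-2 + Z))
Q(6, 3)*3699 = ((6 + 3)/(-2 + 3))*3699 = (9/1)*3699 = (1*9)*3699 = 9*3699 = 33291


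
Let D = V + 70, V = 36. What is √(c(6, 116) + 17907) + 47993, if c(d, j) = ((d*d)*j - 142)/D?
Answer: 47993 + 4*√3150479/53 ≈ 48127.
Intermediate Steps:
D = 106 (D = 36 + 70 = 106)
c(d, j) = -71/53 + j*d²/106 (c(d, j) = ((d*d)*j - 142)/106 = (d²*j - 142)*(1/106) = (j*d² - 142)*(1/106) = (-142 + j*d²)*(1/106) = -71/53 + j*d²/106)
√(c(6, 116) + 17907) + 47993 = √((-71/53 + (1/106)*116*6²) + 17907) + 47993 = √((-71/53 + (1/106)*116*36) + 17907) + 47993 = √((-71/53 + 2088/53) + 17907) + 47993 = √(2017/53 + 17907) + 47993 = √(951088/53) + 47993 = 4*√3150479/53 + 47993 = 47993 + 4*√3150479/53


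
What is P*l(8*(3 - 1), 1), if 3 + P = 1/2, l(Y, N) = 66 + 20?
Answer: -215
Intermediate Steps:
l(Y, N) = 86
P = -5/2 (P = -3 + 1/2 = -5/2 ≈ -2.5000)
P*l(8*(3 - 1), 1) = -5/2*86 = -215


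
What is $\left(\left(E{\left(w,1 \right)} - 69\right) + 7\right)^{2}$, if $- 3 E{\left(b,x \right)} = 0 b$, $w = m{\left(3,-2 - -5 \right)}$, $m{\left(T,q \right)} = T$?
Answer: $3844$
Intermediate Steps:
$w = 3$
$E{\left(b,x \right)} = 0$ ($E{\left(b,x \right)} = - \frac{0 b}{3} = \left(- \frac{1}{3}\right) 0 = 0$)
$\left(\left(E{\left(w,1 \right)} - 69\right) + 7\right)^{2} = \left(\left(0 - 69\right) + 7\right)^{2} = \left(-69 + 7\right)^{2} = \left(-62\right)^{2} = 3844$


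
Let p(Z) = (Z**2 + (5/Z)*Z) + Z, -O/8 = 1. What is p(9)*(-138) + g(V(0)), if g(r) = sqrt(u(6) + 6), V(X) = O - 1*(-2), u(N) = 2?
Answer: -13110 + 2*sqrt(2) ≈ -13107.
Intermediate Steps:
O = -8 (O = -8*1 = -8)
V(X) = -6 (V(X) = -8 - 1*(-2) = -8 + 2 = -6)
p(Z) = 5 + Z + Z**2 (p(Z) = (Z**2 + 5) + Z = (5 + Z**2) + Z = 5 + Z + Z**2)
g(r) = 2*sqrt(2) (g(r) = sqrt(2 + 6) = sqrt(8) = 2*sqrt(2))
p(9)*(-138) + g(V(0)) = (5 + 9 + 9**2)*(-138) + 2*sqrt(2) = (5 + 9 + 81)*(-138) + 2*sqrt(2) = 95*(-138) + 2*sqrt(2) = -13110 + 2*sqrt(2)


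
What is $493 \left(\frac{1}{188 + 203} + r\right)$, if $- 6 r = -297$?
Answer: $\frac{1122619}{46} \approx 24405.0$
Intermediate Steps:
$r = \frac{99}{2}$ ($r = \left(- \frac{1}{6}\right) \left(-297\right) = \frac{99}{2} \approx 49.5$)
$493 \left(\frac{1}{188 + 203} + r\right) = 493 \left(\frac{1}{188 + 203} + \frac{99}{2}\right) = 493 \left(\frac{1}{391} + \frac{99}{2}\right) = 493 \cdot \frac{38711}{782} = \frac{1122619}{46}$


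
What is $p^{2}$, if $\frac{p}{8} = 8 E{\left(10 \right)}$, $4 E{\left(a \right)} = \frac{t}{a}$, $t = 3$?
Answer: $\frac{576}{25} \approx 23.04$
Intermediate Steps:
$E{\left(a \right)} = \frac{3}{4 a}$ ($E{\left(a \right)} = \frac{3 \frac{1}{a}}{4} = \frac{3}{4 a}$)
$p = \frac{24}{5}$ ($p = 8 \cdot 8 \frac{3}{4 \cdot 10} = 8 \cdot 8 \cdot \frac{3}{4} \cdot \frac{1}{10} = 8 \cdot 8 \cdot \frac{3}{40} = 8 \cdot \frac{3}{5} = \frac{24}{5} \approx 4.8$)
$p^{2} = \left(\frac{24}{5}\right)^{2} = \frac{576}{25}$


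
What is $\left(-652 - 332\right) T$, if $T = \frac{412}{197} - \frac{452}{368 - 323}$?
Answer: $\frac{23125312}{2955} \approx 7825.8$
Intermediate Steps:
$T = - \frac{70504}{8865}$ ($T = 412 \cdot \frac{1}{197} - \frac{452}{45} = \frac{412}{197} - \frac{452}{45} = - \frac{70504}{8865} \approx -7.9531$)
$\left(-652 - 332\right) T = \left(-652 - 332\right) \left(- \frac{70504}{8865}\right) = \left(-984\right) \left(- \frac{70504}{8865}\right) = \frac{23125312}{2955}$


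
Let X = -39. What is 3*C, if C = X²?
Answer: 4563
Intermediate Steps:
C = 1521 (C = (-39)² = 1521)
3*C = 3*1521 = 4563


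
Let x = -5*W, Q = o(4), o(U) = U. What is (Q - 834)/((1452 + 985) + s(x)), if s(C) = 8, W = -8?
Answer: -166/489 ≈ -0.33947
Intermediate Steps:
Q = 4
x = 40 (x = -5*(-8) = 40)
(Q - 834)/((1452 + 985) + s(x)) = (4 - 834)/((1452 + 985) + 8) = -830/(2437 + 8) = -830/2445 = -830*1/2445 = -166/489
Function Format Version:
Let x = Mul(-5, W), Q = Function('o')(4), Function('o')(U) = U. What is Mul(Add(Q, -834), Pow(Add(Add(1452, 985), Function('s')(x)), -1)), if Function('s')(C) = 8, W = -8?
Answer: Rational(-166, 489) ≈ -0.33947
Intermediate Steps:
Q = 4
x = 40 (x = Mul(-5, -8) = 40)
Mul(Add(Q, -834), Pow(Add(Add(1452, 985), Function('s')(x)), -1)) = Mul(Add(4, -834), Pow(Add(Add(1452, 985), 8), -1)) = Mul(-830, Pow(Add(2437, 8), -1)) = Mul(-830, Pow(2445, -1)) = Mul(-830, Rational(1, 2445)) = Rational(-166, 489)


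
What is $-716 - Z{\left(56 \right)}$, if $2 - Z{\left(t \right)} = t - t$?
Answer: $-718$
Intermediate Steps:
$Z{\left(t \right)} = 2$ ($Z{\left(t \right)} = 2 - \left(t - t\right) = 2 - 0 = 2 + 0 = 2$)
$-716 - Z{\left(56 \right)} = -716 - 2 = -718$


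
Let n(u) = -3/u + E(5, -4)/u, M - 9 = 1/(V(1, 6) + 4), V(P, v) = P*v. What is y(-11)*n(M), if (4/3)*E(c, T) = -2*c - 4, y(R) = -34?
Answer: 4590/91 ≈ 50.440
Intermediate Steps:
E(c, T) = -3 - 3*c/2 (E(c, T) = 3*(-2*c - 4)/4 = 3*(-4 - 2*c)/4 = -3 - 3*c/2)
M = 91/10 (M = 9 + 1/(1*6 + 4) = 9 + 1/(6 + 4) = 9 + 1/10 = 91/10 ≈ 9.1000)
n(u) = -27/(2*u) (n(u) = -3/u + (-3 - 3/2*5)/u = -3/u + (-3 - 15/2)/u = -3/u - 21/(2*u) = -27/(2*u))
y(-11)*n(M) = -(-459)/91/10 = -(-459)*10/91 = -34*(-135/91) = 4590/91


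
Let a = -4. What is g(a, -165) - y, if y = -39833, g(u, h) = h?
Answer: 39668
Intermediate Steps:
g(a, -165) - y = -165 - 1*(-39833) = -165 + 39833 = 39668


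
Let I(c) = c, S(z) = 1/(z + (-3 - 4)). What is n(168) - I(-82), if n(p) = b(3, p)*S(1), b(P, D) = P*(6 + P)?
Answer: 155/2 ≈ 77.500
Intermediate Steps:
S(z) = 1/(-7 + z) (S(z) = 1/(z - 7) = 1/(-7 + z))
n(p) = -9/2 (n(p) = (3*(6 + 3))/(-7 + 1) = (3*9)/(-6) = 27*(-1/6) = -9/2)
n(168) - I(-82) = -9/2 - 1*(-82) = -9/2 + 82 = 155/2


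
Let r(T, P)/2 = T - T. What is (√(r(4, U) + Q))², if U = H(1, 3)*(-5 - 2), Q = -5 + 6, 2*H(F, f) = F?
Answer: 1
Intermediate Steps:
H(F, f) = F/2
Q = 1
U = -7/2 (U = ((½)*1)*(-5 - 2) = (½)*(-7) = -7/2 ≈ -3.5000)
r(T, P) = 0 (r(T, P) = 2*(T - T) = 2*0 = 0)
(√(r(4, U) + Q))² = (√(0 + 1))² = (√1)² = 1² = 1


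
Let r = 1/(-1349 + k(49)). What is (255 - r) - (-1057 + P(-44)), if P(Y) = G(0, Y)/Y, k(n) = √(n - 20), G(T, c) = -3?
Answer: 13130799757/10008746 + √29/1819772 ≈ 1311.9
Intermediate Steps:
k(n) = √(-20 + n)
P(Y) = -3/Y
r = 1/(-1349 + √29) (r = 1/(-1349 + √(-20 + 49)) = 1/(-1349 + √29) ≈ -0.00074426)
(255 - r) - (-1057 + P(-44)) = (255 - (-1349/1819772 - √29/1819772)) - (-1057 - 3/(-44)) = (255 + (1349/1819772 + √29/1819772)) - (-1057 - 3*(-1/44)) = (464043209/1819772 + √29/1819772) - (-1057 + 3/44) = (464043209/1819772 + √29/1819772) - 1*(-46505/44) = (464043209/1819772 + √29/1819772) + 46505/44 = 13130799757/10008746 + √29/1819772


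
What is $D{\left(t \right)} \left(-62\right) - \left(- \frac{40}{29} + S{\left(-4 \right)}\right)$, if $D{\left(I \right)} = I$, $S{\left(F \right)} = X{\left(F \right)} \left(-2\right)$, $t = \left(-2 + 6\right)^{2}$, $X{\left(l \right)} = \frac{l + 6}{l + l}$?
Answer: $- \frac{57485}{58} \approx -991.12$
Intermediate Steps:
$X{\left(l \right)} = \frac{6 + l}{2 l}$
$t = 16$ ($t = 4^{2} = 16$)
$S{\left(F \right)} = - \frac{6 + F}{F}$ ($S{\left(F \right)} = \frac{6 + F}{2 F} \left(-2\right) = - \frac{6 + F}{F}$)
$D{\left(t \right)} \left(-62\right) - \left(- \frac{40}{29} + S{\left(-4 \right)}\right) = 16 \left(-62\right) + \left(\frac{80}{58} - \frac{-6 - -4}{-4}\right) = -992 + \left(80 \cdot \frac{1}{58} - - \frac{-6 + 4}{4}\right) = -992 + \left(\frac{40}{29} - \left(- \frac{1}{4}\right) \left(-2\right)\right) = -992 + \left(\frac{40}{29} - \frac{1}{2}\right) = -992 + \frac{51}{58} = - \frac{57485}{58}$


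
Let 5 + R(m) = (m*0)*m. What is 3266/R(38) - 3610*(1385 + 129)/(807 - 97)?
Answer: -2964656/355 ≈ -8351.1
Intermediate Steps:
R(m) = -5 (R(m) = -5 + (m*0)*m = -5 + 0*m = -5 + 0 = -5)
3266/R(38) - 3610*(1385 + 129)/(807 - 97) = 3266/(-5) - 3610*(1385 + 129)/(807 - 97) = 3266*(-⅕) - 3610/(710/1514) = -3266/5 - 3610/(710*(1/1514)) = -3266/5 - 3610/355/757 = -3266/5 - 3610*757/355 = -3266/5 - 546554/71 = -2964656/355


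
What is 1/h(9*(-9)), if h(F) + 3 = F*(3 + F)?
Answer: 1/6315 ≈ 0.00015835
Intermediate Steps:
h(F) = -3 + F*(3 + F)
1/h(9*(-9)) = 1/(-3 + (9*(-9))² + 3*(9*(-9))) = 1/(-3 + (-81)² + 3*(-81)) = 1/(-3 + 6561 - 243) = 1/6315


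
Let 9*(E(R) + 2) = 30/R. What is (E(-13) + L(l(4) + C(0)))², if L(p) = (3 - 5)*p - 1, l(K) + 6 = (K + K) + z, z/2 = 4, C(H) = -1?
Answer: 687241/1521 ≈ 451.83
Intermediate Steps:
z = 8 (z = 2*4 = 8)
l(K) = 2 + 2*K (l(K) = -6 + ((K + K) + 8) = -6 + (2*K + 8) = -6 + (8 + 2*K) = 2 + 2*K)
L(p) = -1 - 2*p (L(p) = -2*p - 1 = -1 - 2*p)
E(R) = -2 + 10/(3*R) (E(R) = -2 + (30/R)/9 = -2 + 10/(3*R))
(E(-13) + L(l(4) + C(0)))² = ((-2 + (10/3)/(-13)) + (-1 - 2*((2 + 2*4) - 1)))² = ((-2 + (10/3)*(-1/13)) + (-1 - 2*((2 + 8) - 1)))² = ((-2 - 10/39) + (-1 - 2*(10 - 1)))² = (-88/39 + (-1 - 2*9))² = (-88/39 + (-1 - 18))² = (-88/39 - 19)² = (-829/39)² = 687241/1521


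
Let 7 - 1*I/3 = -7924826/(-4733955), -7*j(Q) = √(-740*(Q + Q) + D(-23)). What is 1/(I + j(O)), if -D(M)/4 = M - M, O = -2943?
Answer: -1949490152146635/10814554554053678831 - 104581539729450*√120990/10814554554053678831 ≈ -0.0035440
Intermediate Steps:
D(M) = 0 (D(M) = -4*(M - M) = -4*0 = 0)
j(Q) = -2*√370*√(-Q)/7 (j(Q) = -√(-740*(Q + Q) + 0)/7 = -√(-1480*Q + 0)/7 = -2*√370*√(-Q)/7)
I = 25212859/1577985 (I = 21 - (-23774478)/(-4733955) = 21 - (-23774478)*(-1)/4733955 = 21 - 3*7924826/4733955 = 21 - 7924826/1577985 = 25212859/1577985 ≈ 15.978)
1/(I + j(O)) = 1/(25212859/1577985 - 2*√370*√(-1*(-2943))/7) = 1/(25212859/1577985 - 2*√370*√2943/7) = 1/(25212859/1577985 - 2*√370*3*√327/7) = 1/(25212859/1577985 - 6*√120990/7)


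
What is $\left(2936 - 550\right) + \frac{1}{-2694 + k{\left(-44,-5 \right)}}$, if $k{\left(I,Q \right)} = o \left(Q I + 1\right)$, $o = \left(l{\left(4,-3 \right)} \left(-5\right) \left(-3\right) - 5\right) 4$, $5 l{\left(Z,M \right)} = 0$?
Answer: $\frac{16974003}{7114} \approx 2386.0$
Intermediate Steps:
$l{\left(Z,M \right)} = 0$ ($l{\left(Z,M \right)} = \frac{1}{5} \cdot 0 = 0$)
$o = -20$ ($o = \left(0 \left(-5\right) \left(-3\right) - 5\right) 4 = \left(0 \left(-3\right) - 5\right) 4 = \left(0 - 5\right) 4 = \left(-5\right) 4 = -20$)
$k{\left(I,Q \right)} = -20 - 20 I Q$ ($k{\left(I,Q \right)} = - 20 \left(Q I + 1\right) = - 20 \left(I Q + 1\right) = - 20 \left(1 + I Q\right) = -20 - 20 I Q$)
$\left(2936 - 550\right) + \frac{1}{-2694 + k{\left(-44,-5 \right)}} = \left(2936 - 550\right) + \frac{1}{-2694 - \left(20 - -4400\right)} = 2386 + \frac{1}{-2694 - 4420} = 2386 + \frac{1}{-7114} = 2386 - \frac{1}{7114} = \frac{16974003}{7114}$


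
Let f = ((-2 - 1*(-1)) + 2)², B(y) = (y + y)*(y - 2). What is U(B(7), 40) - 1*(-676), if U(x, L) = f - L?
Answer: 637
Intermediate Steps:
B(y) = 2*y*(-2 + y) (B(y) = (2*y)*(-2 + y) = 2*y*(-2 + y))
f = 1 (f = ((-2 + 1) + 2)² = (-1 + 2)² = 1² = 1)
U(x, L) = 1 - L
U(B(7), 40) - 1*(-676) = (1 - 1*40) - 1*(-676) = (1 - 40) + 676 = -39 + 676 = 637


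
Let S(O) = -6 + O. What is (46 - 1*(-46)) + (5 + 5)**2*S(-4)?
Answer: -908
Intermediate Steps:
(46 - 1*(-46)) + (5 + 5)**2*S(-4) = (46 - 1*(-46)) + (5 + 5)**2*(-6 - 4) = (46 + 46) + 10**2*(-10) = 92 + 100*(-10) = 92 - 1000 = -908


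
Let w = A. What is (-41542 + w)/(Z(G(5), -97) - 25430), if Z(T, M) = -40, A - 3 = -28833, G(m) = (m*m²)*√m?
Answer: 35186/12735 ≈ 2.7629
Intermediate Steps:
G(m) = m^(7/2) (G(m) = m³*√m = m^(7/2))
A = -28830 (A = 3 - 28833 = -28830)
w = -28830
(-41542 + w)/(Z(G(5), -97) - 25430) = (-41542 - 28830)/(-40 - 25430) = -70372/(-25470) = -70372*(-1/25470) = 35186/12735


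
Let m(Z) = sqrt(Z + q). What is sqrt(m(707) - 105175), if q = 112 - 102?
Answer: sqrt(-105175 + sqrt(717)) ≈ 324.27*I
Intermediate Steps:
q = 10
m(Z) = sqrt(10 + Z) (m(Z) = sqrt(Z + 10) = sqrt(10 + Z))
sqrt(m(707) - 105175) = sqrt(sqrt(10 + 707) - 105175) = sqrt(sqrt(717) - 105175) = sqrt(-105175 + sqrt(717))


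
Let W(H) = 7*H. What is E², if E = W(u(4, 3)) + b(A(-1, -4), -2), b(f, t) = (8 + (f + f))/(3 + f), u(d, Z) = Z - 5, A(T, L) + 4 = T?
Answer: 169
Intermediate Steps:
A(T, L) = -4 + T
u(d, Z) = -5 + Z
b(f, t) = (8 + 2*f)/(3 + f)
E = -13 (E = 7*(-5 + 3) + 2*(4 + (-4 - 1))/(3 + (-4 - 1)) = 7*(-2) + 2*(4 - 5)/(3 - 5) = -14 + 2*(-1)/(-2) = -14 + 2*(-½)*(-1) = -14 + 1 = -13)
E² = (-13)² = 169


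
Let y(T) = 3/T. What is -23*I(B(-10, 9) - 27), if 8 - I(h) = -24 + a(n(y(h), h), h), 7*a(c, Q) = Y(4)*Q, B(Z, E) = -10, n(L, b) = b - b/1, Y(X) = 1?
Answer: -6003/7 ≈ -857.57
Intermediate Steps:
n(L, b) = 0 (n(L, b) = b - b = 0)
a(c, Q) = Q/7 (a(c, Q) = (1*Q)/7 = Q/7)
I(h) = 32 - h/7 (I(h) = 8 - (-24 + h/7) = 8 + (24 - h/7) = 32 - h/7)
-23*I(B(-10, 9) - 27) = -23*(32 - (-10 - 27)/7) = -23*(32 - 1/7*(-37)) = -23*(32 + 37/7) = -23*261/7 = -6003/7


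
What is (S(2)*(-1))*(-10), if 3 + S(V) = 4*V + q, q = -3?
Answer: 20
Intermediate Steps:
S(V) = -6 + 4*V (S(V) = -3 + (4*V - 3) = -3 + (-3 + 4*V) = -6 + 4*V)
(S(2)*(-1))*(-10) = ((-6 + 4*2)*(-1))*(-10) = ((-6 + 8)*(-1))*(-10) = (2*(-1))*(-10) = -2*(-10) = 20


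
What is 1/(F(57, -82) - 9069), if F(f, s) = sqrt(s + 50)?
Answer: -9069/82246793 - 4*I*sqrt(2)/82246793 ≈ -0.00011027 - 6.8779e-8*I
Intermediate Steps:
F(f, s) = sqrt(50 + s)
1/(F(57, -82) - 9069) = 1/(sqrt(50 - 82) - 9069) = 1/(sqrt(-32) - 9069) = 1/(4*I*sqrt(2) - 9069) = 1/(-9069 + 4*I*sqrt(2))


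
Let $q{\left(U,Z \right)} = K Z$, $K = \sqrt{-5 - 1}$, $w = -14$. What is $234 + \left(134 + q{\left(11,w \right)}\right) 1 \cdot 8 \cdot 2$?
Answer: $2378 - 224 i \sqrt{6} \approx 2378.0 - 548.69 i$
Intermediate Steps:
$K = i \sqrt{6}$ ($K = \sqrt{-6} = i \sqrt{6} \approx 2.4495 i$)
$q{\left(U,Z \right)} = i Z \sqrt{6}$ ($q{\left(U,Z \right)} = i \sqrt{6} Z = i Z \sqrt{6}$)
$234 + \left(134 + q{\left(11,w \right)}\right) 1 \cdot 8 \cdot 2 = 234 + \left(134 + i \left(-14\right) \sqrt{6}\right) 1 \cdot 8 \cdot 2 = 234 + \left(134 - 14 i \sqrt{6}\right) 8 \cdot 2 = 234 + \left(134 - 14 i \sqrt{6}\right) 16 = 234 + \left(2144 - 224 i \sqrt{6}\right) = 2378 - 224 i \sqrt{6}$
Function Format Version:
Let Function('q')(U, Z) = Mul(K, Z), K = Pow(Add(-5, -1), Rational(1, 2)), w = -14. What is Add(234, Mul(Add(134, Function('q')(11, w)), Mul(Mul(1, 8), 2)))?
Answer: Add(2378, Mul(-224, I, Pow(6, Rational(1, 2)))) ≈ Add(2378.0, Mul(-548.69, I))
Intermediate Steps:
K = Mul(I, Pow(6, Rational(1, 2))) (K = Pow(-6, Rational(1, 2)) = Mul(I, Pow(6, Rational(1, 2))) ≈ Mul(2.4495, I))
Function('q')(U, Z) = Mul(I, Z, Pow(6, Rational(1, 2))) (Function('q')(U, Z) = Mul(Mul(I, Pow(6, Rational(1, 2))), Z) = Mul(I, Z, Pow(6, Rational(1, 2))))
Add(234, Mul(Add(134, Function('q')(11, w)), Mul(Mul(1, 8), 2))) = Add(234, Mul(Add(134, Mul(I, -14, Pow(6, Rational(1, 2)))), Mul(Mul(1, 8), 2))) = Add(234, Mul(Add(134, Mul(-14, I, Pow(6, Rational(1, 2)))), Mul(8, 2))) = Add(234, Mul(Add(134, Mul(-14, I, Pow(6, Rational(1, 2)))), 16)) = Add(234, Add(2144, Mul(-224, I, Pow(6, Rational(1, 2))))) = Add(2378, Mul(-224, I, Pow(6, Rational(1, 2))))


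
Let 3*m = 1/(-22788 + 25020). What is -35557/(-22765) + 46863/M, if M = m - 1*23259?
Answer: -1605807516229/3545472617195 ≈ -0.45292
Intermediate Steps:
m = 1/6696 (m = 1/(3*(-22788 + 25020)) = (1/3)/2232 = (1/3)*(1/2232) = 1/6696 ≈ 0.00014934)
M = -155742263/6696 (M = 1/6696 - 1*23259 = 1/6696 - 23259 = -155742263/6696 ≈ -23259.)
-35557/(-22765) + 46863/M = -35557/(-22765) + 46863/(-155742263/6696) = -35557*(-1/22765) + 46863*(-6696/155742263) = 35557/22765 - 313794648/155742263 = -1605807516229/3545472617195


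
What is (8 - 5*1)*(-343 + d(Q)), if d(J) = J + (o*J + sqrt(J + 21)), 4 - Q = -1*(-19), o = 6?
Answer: -1344 + 3*sqrt(6) ≈ -1336.7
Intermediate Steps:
Q = -15 (Q = 4 - (-1)*(-19) = 4 - 1*19 = 4 - 19 = -15)
d(J) = sqrt(21 + J) + 7*J (d(J) = J + (6*J + sqrt(J + 21)) = J + (6*J + sqrt(21 + J)) = J + (sqrt(21 + J) + 6*J) = sqrt(21 + J) + 7*J)
(8 - 5*1)*(-343 + d(Q)) = (8 - 5*1)*(-343 + (sqrt(21 - 15) + 7*(-15))) = (8 - 5)*(-343 + (sqrt(6) - 105)) = 3*(-343 + (-105 + sqrt(6))) = 3*(-448 + sqrt(6)) = -1344 + 3*sqrt(6)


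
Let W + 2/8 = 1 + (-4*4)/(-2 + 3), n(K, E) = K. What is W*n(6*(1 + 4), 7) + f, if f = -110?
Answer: -1135/2 ≈ -567.50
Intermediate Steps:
W = -61/4 (W = -¼ + (1 + (-4*4)/(-2 + 3)) = -¼ + (1 - 16/1) = -¼ + (1 - 16*1) = -¼ + (1 - 16) = -¼ - 15 = -61/4 ≈ -15.250)
W*n(6*(1 + 4), 7) + f = -183*(1 + 4)/2 - 110 = -183*5/2 - 110 = -61/4*30 - 110 = -915/2 - 110 = -1135/2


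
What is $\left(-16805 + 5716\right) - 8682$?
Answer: $-19771$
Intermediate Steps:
$\left(-16805 + 5716\right) - 8682 = -11089 - 8682 = -19771$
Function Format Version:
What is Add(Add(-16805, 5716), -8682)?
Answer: -19771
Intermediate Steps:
Add(Add(-16805, 5716), -8682) = Add(-11089, -8682) = -19771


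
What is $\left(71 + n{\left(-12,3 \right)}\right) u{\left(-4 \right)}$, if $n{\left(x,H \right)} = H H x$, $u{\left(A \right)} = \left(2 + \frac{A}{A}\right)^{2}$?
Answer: $-333$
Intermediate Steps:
$u{\left(A \right)} = 9$ ($u{\left(A \right)} = \left(2 + 1\right)^{2} = 3^{2} = 9$)
$n{\left(x,H \right)} = x H^{2}$ ($n{\left(x,H \right)} = H^{2} x = x H^{2}$)
$\left(71 + n{\left(-12,3 \right)}\right) u{\left(-4 \right)} = \left(71 - 12 \cdot 3^{2}\right) 9 = \left(71 - 108\right) 9 = \left(-37\right) 9 = -333$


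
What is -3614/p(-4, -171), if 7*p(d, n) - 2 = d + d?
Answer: 12649/3 ≈ 4216.3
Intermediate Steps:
p(d, n) = 2/7 + 2*d/7 (p(d, n) = 2/7 + (d + d)/7 = 2/7 + (2*d)/7 = 2/7 + 2*d/7)
-3614/p(-4, -171) = -3614/(2/7 + (2/7)*(-4)) = -3614/(2/7 - 8/7) = -3614/(-6/7) = -3614*(-7/6) = 12649/3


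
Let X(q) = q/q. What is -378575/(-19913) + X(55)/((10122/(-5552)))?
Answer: 1860689587/100779693 ≈ 18.463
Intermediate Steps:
X(q) = 1
-378575/(-19913) + X(55)/((10122/(-5552))) = -378575/(-19913) + 1/(10122/(-5552)) = -378575*(-1/19913) + 1/(10122*(-1/5552)) = 378575/19913 + 1/(-5061/2776) = 378575/19913 + 1*(-2776/5061) = 378575/19913 - 2776/5061 = 1860689587/100779693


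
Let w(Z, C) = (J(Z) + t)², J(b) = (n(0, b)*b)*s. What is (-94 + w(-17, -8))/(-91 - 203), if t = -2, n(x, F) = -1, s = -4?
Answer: -801/49 ≈ -16.347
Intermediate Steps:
J(b) = 4*b (J(b) = -b*(-4) = 4*b)
w(Z, C) = (-2 + 4*Z)² (w(Z, C) = (4*Z - 2)² = (-2 + 4*Z)²)
(-94 + w(-17, -8))/(-91 - 203) = (-94 + 4*(-1 + 2*(-17))²)/(-91 - 203) = (-94 + 4*(-1 - 34)²)/(-294) = (-94 + 4*(-35)²)*(-1/294) = (-94 + 4*1225)*(-1/294) = (-94 + 4900)*(-1/294) = 4806*(-1/294) = -801/49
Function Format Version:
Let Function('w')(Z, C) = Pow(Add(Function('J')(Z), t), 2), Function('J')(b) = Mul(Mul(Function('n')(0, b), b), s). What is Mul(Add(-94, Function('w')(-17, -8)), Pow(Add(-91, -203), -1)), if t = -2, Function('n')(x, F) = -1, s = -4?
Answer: Rational(-801, 49) ≈ -16.347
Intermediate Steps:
Function('J')(b) = Mul(4, b) (Function('J')(b) = Mul(Mul(-1, b), -4) = Mul(4, b))
Function('w')(Z, C) = Pow(Add(-2, Mul(4, Z)), 2) (Function('w')(Z, C) = Pow(Add(Mul(4, Z), -2), 2) = Pow(Add(-2, Mul(4, Z)), 2))
Mul(Add(-94, Function('w')(-17, -8)), Pow(Add(-91, -203), -1)) = Mul(Add(-94, Mul(4, Pow(Add(-1, Mul(2, -17)), 2))), Pow(Add(-91, -203), -1)) = Mul(Add(-94, Mul(4, Pow(Add(-1, -34), 2))), Pow(-294, -1)) = Mul(Add(-94, Mul(4, Pow(-35, 2))), Rational(-1, 294)) = Mul(Add(-94, Mul(4, 1225)), Rational(-1, 294)) = Mul(Add(-94, 4900), Rational(-1, 294)) = Mul(4806, Rational(-1, 294)) = Rational(-801, 49)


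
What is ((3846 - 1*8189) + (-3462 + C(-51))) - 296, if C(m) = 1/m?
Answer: -413152/51 ≈ -8101.0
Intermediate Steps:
((3846 - 1*8189) + (-3462 + C(-51))) - 296 = ((3846 - 1*8189) + (-3462 + 1/(-51))) - 296 = ((3846 - 8189) + (-3462 - 1/51)) - 296 = (-4343 - 176563/51) - 296 = -398056/51 - 296 = -413152/51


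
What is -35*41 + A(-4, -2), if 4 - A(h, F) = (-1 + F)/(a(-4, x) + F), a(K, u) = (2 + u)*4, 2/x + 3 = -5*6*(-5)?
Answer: -1273149/890 ≈ -1430.5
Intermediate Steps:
x = 2/147 (x = 2/(-3 - 5*6*(-5)) = 2/(-3 - 30*(-5)) = 2/(-3 + 150) = 2/147 ≈ 0.013605)
a(K, u) = 8 + 4*u
A(h, F) = 4 - (-1 + F)/(1184/147 + F) (A(h, F) = 4 - (-1 + F)/((8 + 4*(2/147)) + F) = 4 - (-1 + F)/((8 + 8/147) + F) = 4 - (-1 + F)/(1184/147 + F))
-35*41 + A(-4, -2) = -35*41 + (4883 + 441*(-2))/(1184 + 147*(-2)) = -1435 + (4883 - 882)/(1184 - 294) = -1435 + 4001/890 = -1273149/890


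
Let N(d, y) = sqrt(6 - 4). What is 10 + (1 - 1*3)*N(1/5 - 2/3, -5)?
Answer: 10 - 2*sqrt(2) ≈ 7.1716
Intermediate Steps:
N(d, y) = sqrt(2)
10 + (1 - 1*3)*N(1/5 - 2/3, -5) = 10 + (1 - 1*3)*sqrt(2) = 10 + (1 - 3)*sqrt(2) = 10 - 2*sqrt(2)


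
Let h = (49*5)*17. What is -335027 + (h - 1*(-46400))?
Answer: -284462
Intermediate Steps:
h = 4165 (h = 245*17 = 4165)
-335027 + (h - 1*(-46400)) = -335027 + (4165 - 1*(-46400)) = -335027 + (4165 + 46400) = -335027 + 50565 = -284462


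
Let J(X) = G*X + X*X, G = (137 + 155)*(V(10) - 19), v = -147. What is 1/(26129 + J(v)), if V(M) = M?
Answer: 1/434054 ≈ 2.3039e-6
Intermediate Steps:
G = -2628 (G = (137 + 155)*(10 - 19) = 292*(-9) = -2628)
J(X) = X**2 - 2628*X (J(X) = -2628*X + X*X = -2628*X + X**2 = X**2 - 2628*X)
1/(26129 + J(v)) = 1/(26129 - 147*(-2628 - 147)) = 1/(26129 - 147*(-2775)) = 1/(26129 + 407925) = 1/434054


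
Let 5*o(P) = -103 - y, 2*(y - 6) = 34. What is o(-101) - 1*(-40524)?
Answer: 202494/5 ≈ 40499.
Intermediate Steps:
y = 23 (y = 6 + (½)*34 = 6 + 17 = 23)
o(P) = -126/5 (o(P) = (-103 - 1*23)/5 = (-103 - 23)/5 = (⅕)*(-126) = -126/5)
o(-101) - 1*(-40524) = -126/5 - 1*(-40524) = -126/5 + 40524 = 202494/5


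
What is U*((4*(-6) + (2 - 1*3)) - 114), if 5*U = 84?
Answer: -11676/5 ≈ -2335.2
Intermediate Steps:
U = 84/5 (U = (⅕)*84 = 84/5 ≈ 16.800)
U*((4*(-6) + (2 - 1*3)) - 114) = 84*((4*(-6) + (2 - 1*3)) - 114)/5 = 84*((-24 + (2 - 3)) - 114)/5 = 84*((-24 - 1) - 114)/5 = 84*(-25 - 114)/5 = (84/5)*(-139) = -11676/5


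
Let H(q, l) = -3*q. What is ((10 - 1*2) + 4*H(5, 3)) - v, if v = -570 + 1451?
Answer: -933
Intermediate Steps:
v = 881
((10 - 1*2) + 4*H(5, 3)) - v = ((10 - 1*2) + 4*(-3*5)) - 1*881 = ((10 - 2) + 4*(-15)) - 881 = (8 - 60) - 881 = -52 - 881 = -933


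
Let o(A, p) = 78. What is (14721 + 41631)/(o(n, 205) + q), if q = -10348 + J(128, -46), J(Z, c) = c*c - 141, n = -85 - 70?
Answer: -18784/2765 ≈ -6.7935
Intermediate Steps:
n = -155
J(Z, c) = -141 + c² (J(Z, c) = c² - 141 = -141 + c²)
q = -8373 (q = -10348 + (-141 + (-46)²) = -10348 + (-141 + 2116) = -10348 + 1975 = -8373)
(14721 + 41631)/(o(n, 205) + q) = (14721 + 41631)/(78 - 8373) = 56352/(-8295) = 56352*(-1/8295) = -18784/2765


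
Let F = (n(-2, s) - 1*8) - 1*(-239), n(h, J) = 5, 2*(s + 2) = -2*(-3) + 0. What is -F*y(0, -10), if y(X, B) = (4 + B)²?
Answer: -8496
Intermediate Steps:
s = 1 (s = -2 + (-2*(-3) + 0)/2 = -2 + (6 + 0)/2 = -2 + (½)*6 = -2 + 3 = 1)
F = 236 (F = (5 - 1*8) - 1*(-239) = (5 - 8) + 239 = -3 + 239 = 236)
-F*y(0, -10) = -236*(4 - 10)² = -236*(-6)² = -236*36 = -1*8496 = -8496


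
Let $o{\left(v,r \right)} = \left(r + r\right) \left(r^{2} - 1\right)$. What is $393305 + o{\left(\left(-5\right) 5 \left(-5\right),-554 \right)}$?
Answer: $-339668515$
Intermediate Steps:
$o{\left(v,r \right)} = 2 r \left(-1 + r^{2}\right)$
$393305 + o{\left(\left(-5\right) 5 \left(-5\right),-554 \right)} = 393305 + 2 \left(-554\right) \left(-1 + \left(-554\right)^{2}\right) = 393305 + 2 \left(-554\right) \left(-1 + 306916\right) = 393305 + 2 \left(-554\right) 306915 = 393305 - 340061820 = -339668515$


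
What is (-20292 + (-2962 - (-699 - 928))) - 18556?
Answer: -40183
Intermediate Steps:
(-20292 + (-2962 - (-699 - 928))) - 18556 = (-20292 + (-2962 - 1*(-1627))) - 18556 = (-20292 + (-2962 + 1627)) - 18556 = (-20292 - 1335) - 18556 = -21627 - 18556 = -40183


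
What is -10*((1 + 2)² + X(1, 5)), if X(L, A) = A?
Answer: -140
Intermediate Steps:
-10*((1 + 2)² + X(1, 5)) = -10*((1 + 2)² + 5) = -10*(3² + 5) = -10*(9 + 5) = -10*14 = -140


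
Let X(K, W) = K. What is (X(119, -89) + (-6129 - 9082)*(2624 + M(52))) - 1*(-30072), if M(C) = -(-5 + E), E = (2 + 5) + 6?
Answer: -39761785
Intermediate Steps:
E = 13 (E = 7 + 6 = 13)
M(C) = -8 (M(C) = -(-5 + 13) = -1*8 = -8)
(X(119, -89) + (-6129 - 9082)*(2624 + M(52))) - 1*(-30072) = (119 + (-6129 - 9082)*(2624 - 8)) - 1*(-30072) = (119 - 15211*2616) + 30072 = (119 - 39791976) + 30072 = -39791857 + 30072 = -39761785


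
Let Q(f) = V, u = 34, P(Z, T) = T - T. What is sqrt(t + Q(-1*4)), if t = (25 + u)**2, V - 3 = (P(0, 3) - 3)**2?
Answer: sqrt(3493) ≈ 59.102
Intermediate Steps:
P(Z, T) = 0
V = 12 (V = 3 + (0 - 3)**2 = 3 + (-3)**2 = 3 + 9 = 12)
t = 3481 (t = (25 + 34)**2 = 59**2 = 3481)
Q(f) = 12
sqrt(t + Q(-1*4)) = sqrt(3481 + 12) = sqrt(3493)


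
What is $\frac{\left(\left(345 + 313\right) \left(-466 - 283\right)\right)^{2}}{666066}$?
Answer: $\frac{121446618482}{333033} \approx 3.6467 \cdot 10^{5}$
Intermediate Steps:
$\frac{\left(\left(345 + 313\right) \left(-466 - 283\right)\right)^{2}}{666066} = \left(658 \left(-749\right)\right)^{2} \cdot \frac{1}{666066} = \left(-492842\right)^{2} \cdot \frac{1}{666066} = 242893236964 \cdot \frac{1}{666066} = \frac{121446618482}{333033}$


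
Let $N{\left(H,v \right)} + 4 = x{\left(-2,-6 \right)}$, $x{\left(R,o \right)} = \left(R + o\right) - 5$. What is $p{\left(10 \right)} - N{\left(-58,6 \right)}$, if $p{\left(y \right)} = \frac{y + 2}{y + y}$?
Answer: $\frac{88}{5} \approx 17.6$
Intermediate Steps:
$x{\left(R,o \right)} = -5 + R + o$
$N{\left(H,v \right)} = -17$ ($N{\left(H,v \right)} = -4 - 13 = -17$)
$p{\left(y \right)} = \frac{2 + y}{2 y}$
$p{\left(10 \right)} - N{\left(-58,6 \right)} = \frac{2 + 10}{2 \cdot 10} - -17 = \frac{1}{2} \cdot \frac{1}{10} \cdot 12 + 17 = \frac{3}{5} + 17 = \frac{88}{5}$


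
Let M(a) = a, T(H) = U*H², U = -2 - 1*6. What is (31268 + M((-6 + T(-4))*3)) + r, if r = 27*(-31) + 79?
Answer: 30108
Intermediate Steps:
U = -8 (U = -2 - 6 = -8)
r = -758 (r = -837 + 79 = -758)
T(H) = -8*H²
(31268 + M((-6 + T(-4))*3)) + r = (31268 + (-6 - 8*(-4)²)*3) - 758 = (31268 + (-6 - 8*16)*3) - 758 = (31268 + (-6 - 128)*3) - 758 = (31268 - 134*3) - 758 = (31268 - 402) - 758 = 30866 - 758 = 30108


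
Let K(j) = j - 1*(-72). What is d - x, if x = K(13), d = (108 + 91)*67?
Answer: 13248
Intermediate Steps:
K(j) = 72 + j (K(j) = j + 72 = 72 + j)
d = 13333 (d = 199*67 = 13333)
x = 85 (x = 72 + 13 = 85)
d - x = 13333 - 1*85 = 13333 - 85 = 13248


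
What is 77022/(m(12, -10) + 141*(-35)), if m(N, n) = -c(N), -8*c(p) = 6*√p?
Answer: -168934920/10824097 - 51348*√3/10824097 ≈ -15.616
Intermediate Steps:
c(p) = -3*√p/4
m(N, n) = 3*√N/4 (m(N, n) = -(-3)*√N/4 = 3*√N/4)
77022/(m(12, -10) + 141*(-35)) = 77022/(3*√12/4 + 141*(-35)) = 77022/(3*(2*√3)/4 - 4935) = 77022/(3*√3/2 - 4935) = 77022/(-4935 + 3*√3/2)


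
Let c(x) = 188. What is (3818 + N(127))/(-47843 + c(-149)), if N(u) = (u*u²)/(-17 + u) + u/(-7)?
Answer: -5754857/12231450 ≈ -0.47050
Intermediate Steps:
N(u) = -u/7 + u³/(-17 + u) (N(u) = u³/(-17 + u) + u*(-⅐) = u³/(-17 + u) - u/7 = -u/7 + u³/(-17 + u))
(3818 + N(127))/(-47843 + c(-149)) = (3818 + (⅐)*127*(17 - 1*127 + 7*127²)/(-17 + 127))/(-47843 + 188) = (3818 + (⅐)*127*(17 - 127 + 7*16129)/110)/(-47655) = (3818 + (⅐)*127*(1/110)*(17 - 127 + 112903))*(-1/47655) = (3818 + (⅐)*127*(1/110)*112793)*(-1/47655) = (3818 + 14324711/770)*(-1/47655) = (17264571/770)*(-1/47655) = -5754857/12231450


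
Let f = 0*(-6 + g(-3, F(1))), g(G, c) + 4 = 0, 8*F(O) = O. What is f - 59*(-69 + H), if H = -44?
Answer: 6667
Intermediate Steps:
F(O) = O/8
g(G, c) = -4 (g(G, c) = -4 + 0 = -4)
f = 0 (f = 0*(-6 - 4) = 0*(-10) = 0)
f - 59*(-69 + H) = 0 - 59*(-69 - 44) = 0 - 59*(-113) = 0 + 6667 = 6667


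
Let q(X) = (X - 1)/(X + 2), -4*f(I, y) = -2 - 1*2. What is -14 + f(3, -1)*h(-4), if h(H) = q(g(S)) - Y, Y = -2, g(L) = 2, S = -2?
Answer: -47/4 ≈ -11.750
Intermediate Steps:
f(I, y) = 1 (f(I, y) = -(-2 - 1*2)/4 = -(-2 - 2)/4 = -¼*(-4) = 1)
q(X) = (-1 + X)/(2 + X)
h(H) = 9/4 (h(H) = (-1 + 2)/(2 + 2) - 1*(-2) = 1/4 + 2 = (¼)*1 + 2 = ¼ + 2 = 9/4)
-14 + f(3, -1)*h(-4) = -14 + 1*(9/4) = -14 + 9/4 = -47/4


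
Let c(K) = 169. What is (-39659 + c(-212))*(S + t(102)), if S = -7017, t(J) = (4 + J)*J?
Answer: -149864550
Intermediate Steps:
t(J) = J*(4 + J)
(-39659 + c(-212))*(S + t(102)) = (-39659 + 169)*(-7017 + 102*(4 + 102)) = -39490*(-7017 + 102*106) = -39490*(-7017 + 10812) = -39490*3795 = -149864550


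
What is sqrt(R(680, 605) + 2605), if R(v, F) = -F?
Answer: 20*sqrt(5) ≈ 44.721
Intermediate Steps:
sqrt(R(680, 605) + 2605) = sqrt(-1*605 + 2605) = sqrt(-605 + 2605) = sqrt(2000) = 20*sqrt(5)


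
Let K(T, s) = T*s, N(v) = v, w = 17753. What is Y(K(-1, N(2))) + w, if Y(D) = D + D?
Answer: 17749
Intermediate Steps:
Y(D) = 2*D
Y(K(-1, N(2))) + w = 2*(-1*2) + 17753 = 2*(-2) + 17753 = -4 + 17753 = 17749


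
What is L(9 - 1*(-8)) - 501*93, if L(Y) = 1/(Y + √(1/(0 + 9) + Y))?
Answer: -114012918/2447 - 3*√154/2447 ≈ -46593.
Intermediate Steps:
L(Y) = 1/(Y + √(⅑ + Y)) (L(Y) = 1/(Y + √(1/9 + Y)) = 1/(Y + √(⅑ + Y)))
L(9 - 1*(-8)) - 501*93 = 3/(√(1 + 9*(9 - 1*(-8))) + 3*(9 - 1*(-8))) - 501*93 = 3/(√(1 + 9*(9 + 8)) + 3*(9 + 8)) - 46593 = 3/(√(1 + 9*17) + 3*17) - 46593 = 3/(√(1 + 153) + 51) - 46593 = 3/(√154 + 51) - 46593 = 3/(51 + √154) - 46593 = -46593 + 3/(51 + √154)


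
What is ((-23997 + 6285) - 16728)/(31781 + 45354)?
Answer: -6888/15427 ≈ -0.44649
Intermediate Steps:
((-23997 + 6285) - 16728)/(31781 + 45354) = (-17712 - 16728)/77135 = -34440*1/77135 = -6888/15427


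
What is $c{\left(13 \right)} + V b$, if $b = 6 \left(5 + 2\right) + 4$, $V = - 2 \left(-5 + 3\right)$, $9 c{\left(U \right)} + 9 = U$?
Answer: $\frac{1660}{9} \approx 184.44$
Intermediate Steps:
$c{\left(U \right)} = -1 + \frac{U}{9}$
$V = 4$ ($V = \left(-2\right) \left(-2\right) = 4$)
$b = 46$ ($b = 6 \cdot 7 + 4 = 42 + 4 = 46$)
$c{\left(13 \right)} + V b = \left(-1 + \frac{1}{9} \cdot 13\right) + 4 \cdot 46 = \left(-1 + \frac{13}{9}\right) + 184 = \frac{4}{9} + 184 = \frac{1660}{9}$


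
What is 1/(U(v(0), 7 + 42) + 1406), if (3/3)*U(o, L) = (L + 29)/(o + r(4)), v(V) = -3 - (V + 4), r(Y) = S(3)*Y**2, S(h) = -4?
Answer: 71/99748 ≈ 0.00071179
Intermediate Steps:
r(Y) = -4*Y**2
v(V) = -7 - V (v(V) = -3 - (4 + V) = -3 + (-4 - V) = -7 - V)
U(o, L) = (29 + L)/(-64 + o) (U(o, L) = (L + 29)/(o - 4*4**2) = (29 + L)/(o - 4*16) = (29 + L)/(o - 64) = (29 + L)/(-64 + o))
1/(U(v(0), 7 + 42) + 1406) = 1/((29 + (7 + 42))/(-64 + (-7 - 1*0)) + 1406) = 1/((29 + 49)/(-64 + (-7 + 0)) + 1406) = 1/(78/(-64 - 7) + 1406) = 1/(78/(-71) + 1406) = 1/(-1/71*78 + 1406) = 1/(-78/71 + 1406) = 1/(99748/71) = 71/99748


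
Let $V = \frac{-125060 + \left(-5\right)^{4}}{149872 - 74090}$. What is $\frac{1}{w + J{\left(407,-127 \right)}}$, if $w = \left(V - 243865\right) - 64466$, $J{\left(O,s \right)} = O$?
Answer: $- \frac{75782}{23335221003} \approx -3.2475 \cdot 10^{-6}$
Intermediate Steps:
$V = - \frac{124435}{75782}$ ($V = \frac{-125060 + 625}{75782} = \left(-124435\right) \frac{1}{75782} = - \frac{124435}{75782} \approx -1.642$)
$w = - \frac{23366064277}{75782}$ ($w = \left(- \frac{124435}{75782} - 243865\right) - 64466 = - \frac{18480701865}{75782} - 64466 = - \frac{23366064277}{75782} \approx -3.0833 \cdot 10^{5}$)
$\frac{1}{w + J{\left(407,-127 \right)}} = \frac{1}{- \frac{23366064277}{75782} + 407} = \frac{1}{- \frac{23335221003}{75782}} = - \frac{75782}{23335221003}$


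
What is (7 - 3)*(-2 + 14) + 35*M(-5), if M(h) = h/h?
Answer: 83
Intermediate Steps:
M(h) = 1
(7 - 3)*(-2 + 14) + 35*M(-5) = (7 - 3)*(-2 + 14) + 35*1 = 4*12 + 35 = 48 + 35 = 83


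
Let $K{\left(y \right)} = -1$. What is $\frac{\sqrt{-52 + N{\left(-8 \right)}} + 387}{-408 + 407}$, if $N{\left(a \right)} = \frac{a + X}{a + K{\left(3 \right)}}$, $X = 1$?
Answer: $-387 - \frac{i \sqrt{461}}{3} \approx -387.0 - 7.157 i$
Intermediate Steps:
$N{\left(a \right)} = \frac{1 + a}{-1 + a}$ ($N{\left(a \right)} = \frac{a + 1}{a - 1} = \frac{1 + a}{-1 + a}$)
$\frac{\sqrt{-52 + N{\left(-8 \right)}} + 387}{-408 + 407} = \frac{\sqrt{-52 + \frac{1 - 8}{-1 - 8}} + 387}{-408 + 407} = \frac{\sqrt{-52 + \frac{1}{-9} \left(-7\right)} + 387}{-1} = - (\sqrt{-52 - - \frac{7}{9}} + 387) = - (\sqrt{-52 + \frac{7}{9}} + 387) = - (\sqrt{- \frac{461}{9}} + 387) = - (\frac{i \sqrt{461}}{3} + 387) = - (387 + \frac{i \sqrt{461}}{3}) = -387 - \frac{i \sqrt{461}}{3}$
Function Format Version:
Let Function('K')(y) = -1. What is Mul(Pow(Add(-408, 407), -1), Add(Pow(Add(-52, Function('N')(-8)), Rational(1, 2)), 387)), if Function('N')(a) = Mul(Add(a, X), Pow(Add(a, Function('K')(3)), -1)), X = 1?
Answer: Add(-387, Mul(Rational(-1, 3), I, Pow(461, Rational(1, 2)))) ≈ Add(-387.00, Mul(-7.1570, I))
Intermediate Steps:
Function('N')(a) = Mul(Pow(Add(-1, a), -1), Add(1, a)) (Function('N')(a) = Mul(Add(a, 1), Pow(Add(a, -1), -1)) = Mul(Add(1, a), Pow(Add(-1, a), -1)) = Mul(Pow(Add(-1, a), -1), Add(1, a)))
Mul(Pow(Add(-408, 407), -1), Add(Pow(Add(-52, Function('N')(-8)), Rational(1, 2)), 387)) = Mul(Pow(Add(-408, 407), -1), Add(Pow(Add(-52, Mul(Pow(Add(-1, -8), -1), Add(1, -8))), Rational(1, 2)), 387)) = Mul(Pow(-1, -1), Add(Pow(Add(-52, Mul(Pow(-9, -1), -7)), Rational(1, 2)), 387)) = Mul(-1, Add(Pow(Add(-52, Mul(Rational(-1, 9), -7)), Rational(1, 2)), 387)) = Mul(-1, Add(Pow(Add(-52, Rational(7, 9)), Rational(1, 2)), 387)) = Mul(-1, Add(Pow(Rational(-461, 9), Rational(1, 2)), 387)) = Mul(-1, Add(Mul(Rational(1, 3), I, Pow(461, Rational(1, 2))), 387)) = Mul(-1, Add(387, Mul(Rational(1, 3), I, Pow(461, Rational(1, 2))))) = Add(-387, Mul(Rational(-1, 3), I, Pow(461, Rational(1, 2))))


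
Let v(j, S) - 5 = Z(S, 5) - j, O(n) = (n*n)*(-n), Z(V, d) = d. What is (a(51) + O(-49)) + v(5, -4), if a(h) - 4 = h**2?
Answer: 120259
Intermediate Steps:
O(n) = -n**3 (O(n) = n**2*(-n) = -n**3)
v(j, S) = 10 - j (v(j, S) = 5 + (5 - j) = 10 - j)
a(h) = 4 + h**2
(a(51) + O(-49)) + v(5, -4) = ((4 + 51**2) - 1*(-49)**3) + (10 - 1*5) = ((4 + 2601) - 1*(-117649)) + (10 - 5) = (2605 + 117649) + 5 = 120254 + 5 = 120259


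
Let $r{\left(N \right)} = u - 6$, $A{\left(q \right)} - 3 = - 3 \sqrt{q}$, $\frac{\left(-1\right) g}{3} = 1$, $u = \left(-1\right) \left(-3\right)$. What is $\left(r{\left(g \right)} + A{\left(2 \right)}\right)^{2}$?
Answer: $18$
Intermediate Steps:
$u = 3$
$g = -3$ ($g = \left(-3\right) 1 = -3$)
$A{\left(q \right)} = 3 - 3 \sqrt{q}$
$r{\left(N \right)} = -3$ ($r{\left(N \right)} = 3 - 6 = -3$)
$\left(r{\left(g \right)} + A{\left(2 \right)}\right)^{2} = \left(-3 + \left(3 - 3 \sqrt{2}\right)\right)^{2} = \left(- 3 \sqrt{2}\right)^{2} = 18$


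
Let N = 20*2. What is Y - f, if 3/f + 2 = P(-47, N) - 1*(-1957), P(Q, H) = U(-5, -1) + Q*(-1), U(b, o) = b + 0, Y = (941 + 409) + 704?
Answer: 4101835/1997 ≈ 2054.0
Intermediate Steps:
N = 40
Y = 2054 (Y = 1350 + 704 = 2054)
U(b, o) = b
P(Q, H) = -5 - Q (P(Q, H) = -5 + Q*(-1) = -5 - Q)
f = 3/1997 (f = 3/(-2 + ((-5 - 1*(-47)) - 1*(-1957))) = 3/(-2 + ((-5 + 47) + 1957)) = 3/(-2 + (42 + 1957)) = 3/(-2 + 1999) = 3/1997 ≈ 0.0015023)
Y - f = 2054 - 1*3/1997 = 2054 - 3/1997 = 4101835/1997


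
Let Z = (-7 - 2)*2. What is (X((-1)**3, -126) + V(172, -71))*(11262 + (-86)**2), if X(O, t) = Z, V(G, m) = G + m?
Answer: 1548614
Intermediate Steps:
Z = -18 (Z = -9*2 = -18)
X(O, t) = -18
(X((-1)**3, -126) + V(172, -71))*(11262 + (-86)**2) = (-18 + (172 - 71))*(11262 + (-86)**2) = (-18 + 101)*(11262 + 7396) = 83*18658 = 1548614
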